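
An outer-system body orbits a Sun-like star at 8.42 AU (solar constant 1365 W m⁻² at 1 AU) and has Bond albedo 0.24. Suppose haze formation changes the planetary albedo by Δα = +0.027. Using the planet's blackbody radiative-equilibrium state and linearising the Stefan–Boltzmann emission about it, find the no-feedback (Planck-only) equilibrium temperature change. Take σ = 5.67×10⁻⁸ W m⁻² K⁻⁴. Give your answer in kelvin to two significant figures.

Irradiance scales as 1/d², so S = 1365 W m⁻² × (1/8.42)² = 19.25 W m⁻².
Reference equilibrium: T_e = [S(1−α)/(4σ)]^(1/4) = 89.62 K.
TOA radiative forcing: ΔF = −S·Δα/4 = −19.25·(+0.027)/4 = -0.1300 W m⁻².
The Planck feedback parameter is 4σT_e³ = 0.1633 W m⁻²/K.
Hence the no-feedback warming is ΔF/(4σT_e³) = -0.796 K.

-0.80 K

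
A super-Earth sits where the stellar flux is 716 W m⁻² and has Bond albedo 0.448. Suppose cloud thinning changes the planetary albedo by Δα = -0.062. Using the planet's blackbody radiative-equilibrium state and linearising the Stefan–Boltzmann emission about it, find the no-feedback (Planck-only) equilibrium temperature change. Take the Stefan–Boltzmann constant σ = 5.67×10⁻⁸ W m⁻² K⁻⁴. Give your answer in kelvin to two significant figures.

5.7 K

Unperturbed T_e = [716.0·(1−0.448)/(4σ)]^¼ = 204.3 K.
ΔF = −(S/4)Δα = −(716.0/4)×(-0.062) = 11.10 W m⁻².
Linearising σT⁴ gives d(σT⁴)/dT = 4σT_e³ = 1.934 W m⁻² per K.
So ΔT₀ = 11.10/1.934 = 5.74 K.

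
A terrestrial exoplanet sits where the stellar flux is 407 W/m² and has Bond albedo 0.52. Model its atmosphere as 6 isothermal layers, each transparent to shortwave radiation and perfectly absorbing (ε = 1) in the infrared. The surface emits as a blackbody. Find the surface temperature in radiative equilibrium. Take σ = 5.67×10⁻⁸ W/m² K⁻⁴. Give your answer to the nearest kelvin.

279 K

OLR = S(1−α)/4 = 48.84 W/m²; the top layer radiates at T_e = 171.3 K.
Layer-by-layer balance gives σT_s⁴ = (N+1)σT_e⁴, so T_s = 7^¼·171.3 = 278.7 K.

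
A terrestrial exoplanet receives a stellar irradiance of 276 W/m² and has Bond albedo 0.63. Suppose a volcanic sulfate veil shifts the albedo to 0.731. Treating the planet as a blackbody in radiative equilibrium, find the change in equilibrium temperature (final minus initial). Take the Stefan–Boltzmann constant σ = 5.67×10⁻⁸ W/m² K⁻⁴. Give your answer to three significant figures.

-11.2 K

With α = 0.63, T₁ = 145.7 K.
With α = 0.731, T₂ = 134.5 K.
Change: 134.5 − 145.7 = -11.16 K.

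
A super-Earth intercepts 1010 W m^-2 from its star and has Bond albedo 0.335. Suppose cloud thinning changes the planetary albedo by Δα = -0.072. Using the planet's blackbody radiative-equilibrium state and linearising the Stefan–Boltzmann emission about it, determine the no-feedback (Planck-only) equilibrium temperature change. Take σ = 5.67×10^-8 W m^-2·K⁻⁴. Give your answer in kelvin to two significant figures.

6.3 K

Reference equilibrium: T_e = [S(1−α)/(4σ)]^(1/4) = 233.3 K.
ΔF = −(S/4)Δα = −(1010/4)×(-0.072) = 18.18 W m^-2.
Linearising σT⁴ gives d(σT⁴)/dT = 4σT_e³ = 2.879 W m^-2 per K.
So ΔT₀ = 18.18/2.879 = 6.31 K.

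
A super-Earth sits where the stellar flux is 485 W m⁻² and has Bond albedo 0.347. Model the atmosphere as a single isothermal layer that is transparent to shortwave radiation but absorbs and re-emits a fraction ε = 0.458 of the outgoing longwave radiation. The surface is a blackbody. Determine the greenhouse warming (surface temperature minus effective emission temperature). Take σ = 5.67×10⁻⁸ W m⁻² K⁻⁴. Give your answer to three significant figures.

At the top of the atmosphere, σT_e⁴ = S(1−α)/4 = 79.18 W m⁻², giving T_e = 193.3 K.
Surface balance with a leaky layer gives σT_s⁴ = σT_e⁴·2/(2−ε), so T_s = T_e·[2/(2−0.458)]^(1/4) = 206.3 K.
T_s − T_e = 206.3 − 193.3 = 12.99 K.

13.0 kelvin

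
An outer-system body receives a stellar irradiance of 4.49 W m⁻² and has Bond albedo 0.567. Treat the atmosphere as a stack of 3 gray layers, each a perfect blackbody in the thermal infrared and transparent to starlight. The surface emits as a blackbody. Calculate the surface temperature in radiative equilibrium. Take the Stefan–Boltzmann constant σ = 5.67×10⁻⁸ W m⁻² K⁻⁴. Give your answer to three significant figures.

76.5 K

The effective emission temperature is T_e = [S(1−α)/(4σ)]^¼ = 54.11 K.
For an N-layer opaque stack, T_s⁴ = (N+1)T_e⁴, hence T_s = (4)^(1/4)×54.11 K = 76.52 K.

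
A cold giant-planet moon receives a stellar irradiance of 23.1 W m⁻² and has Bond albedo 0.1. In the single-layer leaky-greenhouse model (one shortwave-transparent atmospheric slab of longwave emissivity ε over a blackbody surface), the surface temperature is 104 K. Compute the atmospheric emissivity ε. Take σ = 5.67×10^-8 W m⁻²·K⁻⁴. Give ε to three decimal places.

0.433

TOA balance gives T_e = 97.85 K.
Since (2−ε)/2 = (T_e/T_s)⁴ = 0.7836, ε = 0.4329.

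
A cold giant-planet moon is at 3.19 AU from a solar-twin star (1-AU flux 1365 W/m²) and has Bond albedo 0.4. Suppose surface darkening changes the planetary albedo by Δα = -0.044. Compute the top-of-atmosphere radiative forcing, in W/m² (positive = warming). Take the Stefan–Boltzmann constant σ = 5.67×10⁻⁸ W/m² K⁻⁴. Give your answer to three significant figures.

By the inverse-square law, S = 1365/3.19² = 134.1 W/m².
The change in absorbed flux is Δ[S(1−α)/4] = −SΔα/4 = 1.476 W/m².

1.48 W/m²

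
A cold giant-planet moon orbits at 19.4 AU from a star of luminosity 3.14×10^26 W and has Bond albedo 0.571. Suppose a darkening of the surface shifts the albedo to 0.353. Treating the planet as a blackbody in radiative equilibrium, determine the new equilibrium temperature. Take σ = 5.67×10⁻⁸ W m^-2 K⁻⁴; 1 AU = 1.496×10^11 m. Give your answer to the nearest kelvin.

Orbital distance: d = 19.4 AU = 2.902×10^12 m.
Spreading L over a sphere of radius d: S = 3.14×10^26/(4π·2.90×10^12²) = 2.967 W m^-2.
With the new albedo, S(1−α₂)/4 = 0.4798 W m^-2, so T₂ = 53.94 K.

54 kelvin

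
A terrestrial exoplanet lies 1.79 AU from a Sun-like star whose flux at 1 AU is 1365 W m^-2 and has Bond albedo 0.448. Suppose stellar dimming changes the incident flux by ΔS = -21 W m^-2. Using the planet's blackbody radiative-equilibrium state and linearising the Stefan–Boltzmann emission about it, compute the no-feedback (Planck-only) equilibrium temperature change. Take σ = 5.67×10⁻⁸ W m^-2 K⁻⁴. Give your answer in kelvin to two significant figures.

-2.2 kelvin

By the inverse-square law, S = 1365/1.79² = 426.0 W m^-2.
Unperturbed T_e = [426.0·(1−0.448)/(4σ)]^¼ = 179.4 K.
Only a fraction (1−α) is absorbed and it's spread over 4πR², so ΔF = (1−α)ΔS/4 = -2.898 W m^-2.
Planck response: λ_P = 4σT_e³ = 4·5.67×10⁻⁸·(179.4)³ = 1.310 W m^-2/K.
Hence the no-feedback warming is ΔF/(4σT_e³) = -2.21 K.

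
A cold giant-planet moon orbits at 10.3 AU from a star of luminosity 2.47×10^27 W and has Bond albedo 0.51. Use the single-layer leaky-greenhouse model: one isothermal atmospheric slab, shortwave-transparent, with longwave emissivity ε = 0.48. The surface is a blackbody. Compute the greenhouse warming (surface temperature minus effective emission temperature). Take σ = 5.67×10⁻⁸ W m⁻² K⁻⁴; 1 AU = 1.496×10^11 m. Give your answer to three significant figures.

8.21 K

d = 10.3 × 1.496×10^11 m = 1.541×10^12 m.
S = L/(4πd²) = 82.78 W m⁻².
At the top of the atmosphere, σT_e⁴ = S(1−α)/4 = 10.14 W m⁻², giving T_e = 115.6 K.
Surface balance with a leaky layer gives σT_s⁴ = σT_e⁴·2/(2−ε), so T_s = T_e·[2/(2−0.48)]^(1/4) = 123.9 K.
T_s − T_e = 123.9 − 115.6 = 8.213 K.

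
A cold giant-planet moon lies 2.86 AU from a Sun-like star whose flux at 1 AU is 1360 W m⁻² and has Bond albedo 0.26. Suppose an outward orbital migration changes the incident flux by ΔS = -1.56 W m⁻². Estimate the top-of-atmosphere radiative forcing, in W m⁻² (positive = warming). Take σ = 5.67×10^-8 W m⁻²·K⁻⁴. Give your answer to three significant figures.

Irradiance scales as 1/d², so S = 1360 W m⁻² × (1/2.86)² = 166.3 W m⁻².
Only a fraction (1−α) is absorbed and it's spread over 4πR², so ΔF = (1−α)ΔS/4 = -0.2886 W m⁻².

-0.289 W m⁻²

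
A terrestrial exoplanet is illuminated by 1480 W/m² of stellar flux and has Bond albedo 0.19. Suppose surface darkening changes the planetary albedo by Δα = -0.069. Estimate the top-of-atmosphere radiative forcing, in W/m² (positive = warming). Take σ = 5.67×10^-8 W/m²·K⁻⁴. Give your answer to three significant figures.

25.5 W/m²

TOA radiative forcing: ΔF = −S·Δα/4 = −1480·(-0.069)/4 = 25.53 W/m².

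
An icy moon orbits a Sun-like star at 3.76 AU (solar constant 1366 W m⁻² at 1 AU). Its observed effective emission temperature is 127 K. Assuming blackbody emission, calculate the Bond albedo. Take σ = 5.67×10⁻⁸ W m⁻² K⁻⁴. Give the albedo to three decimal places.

0.389

Irradiance scales as 1/d², so S = 1366 W m⁻² × (1/3.76)² = 96.62 W m⁻².
Energy balance: S(1−α)/4 = σT⁴, so 1−α = 4σT⁴/S.
σT⁴ = 14.75 W m⁻², so 4σT⁴ = 59.00 W m⁻².
1−α = 59.00/96.62 = 0.6106, so α = 0.3894.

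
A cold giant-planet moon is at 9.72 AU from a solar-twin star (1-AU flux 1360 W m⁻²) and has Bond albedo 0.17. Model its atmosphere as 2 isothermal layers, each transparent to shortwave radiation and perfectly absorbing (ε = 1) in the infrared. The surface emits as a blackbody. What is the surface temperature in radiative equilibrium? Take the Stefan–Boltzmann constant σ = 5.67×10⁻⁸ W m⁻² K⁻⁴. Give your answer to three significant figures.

By the inverse-square law, S = 1360/9.72² = 14.39 W m⁻².
OLR = S(1−α)/4 = 2.987 W m⁻²; the top layer radiates at T_e = 85.19 K.
For an N-layer opaque stack, T_s⁴ = (N+1)T_e⁴, hence T_s = (3)^(1/4)×85.19 K = 112.1 K.

112 kelvin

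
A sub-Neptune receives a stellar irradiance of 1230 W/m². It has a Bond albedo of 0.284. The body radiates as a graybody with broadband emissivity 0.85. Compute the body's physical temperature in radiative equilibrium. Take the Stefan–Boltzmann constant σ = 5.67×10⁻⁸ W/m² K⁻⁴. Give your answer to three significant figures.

260 K

Averaging over the sphere, the absorbed flux is S(1−α)/4 = 220.2 W/m².
Equating to εσT⁴ with ε = 0.85: T = (220.2/0.85σ)^(1/4) = 260.0 K.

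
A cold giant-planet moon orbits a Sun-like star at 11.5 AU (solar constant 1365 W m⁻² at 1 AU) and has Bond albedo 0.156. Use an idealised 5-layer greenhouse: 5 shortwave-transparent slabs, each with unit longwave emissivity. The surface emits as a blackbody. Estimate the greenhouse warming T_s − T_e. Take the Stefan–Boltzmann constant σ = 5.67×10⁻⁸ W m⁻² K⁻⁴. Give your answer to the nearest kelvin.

44 kelvin

Flux at the orbit: S = 1365/(11.5)² = 10.32 W m⁻².
Top-of-atmosphere balance: σT_e⁴ = S(1−α)/4 = 2.178 W m⁻² → T_e = 78.72 K.
T_s = (N+1)^(1/4)·T_e = 123.2 K.
So the greenhouse effect raises the surface by 123.2 − 78.72 = 44.49 K.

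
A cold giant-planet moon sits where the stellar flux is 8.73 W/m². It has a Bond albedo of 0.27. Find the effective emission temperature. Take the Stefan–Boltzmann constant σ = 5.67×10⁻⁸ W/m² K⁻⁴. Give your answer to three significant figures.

72.8 kelvin

Averaging over the sphere, the absorbed flux is S(1−α)/4 = 1.593 W/m².
Balancing against σT⁴: T = (1.593/5.67×10⁻⁸)^(1/4) = 72.81 K.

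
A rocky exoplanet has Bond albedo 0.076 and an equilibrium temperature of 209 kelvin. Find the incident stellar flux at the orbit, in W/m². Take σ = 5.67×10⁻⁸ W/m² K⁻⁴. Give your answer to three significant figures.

From S(1−α)/4 = σT⁴: S = 4σT⁴/(1−α).
σT⁴ = 5.67×10⁻⁸·(209)⁴ = 108.2 W/m².
So S = 4×108.2/(1−0.076) = 468.3 W/m².

468 W/m²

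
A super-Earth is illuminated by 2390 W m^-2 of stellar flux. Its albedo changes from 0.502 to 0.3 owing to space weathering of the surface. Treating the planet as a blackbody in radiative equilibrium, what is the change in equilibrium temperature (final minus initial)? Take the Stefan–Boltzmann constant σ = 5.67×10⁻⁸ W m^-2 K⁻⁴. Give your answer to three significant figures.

Initial: T₁ = [S(1−0.502)/(4σ)]^(1/4) = 269.2 K.
After:  T₂ = [2390·0.7/(4σ)]^(1/4) = 293.1 K.
Change: 293.1 − 269.2 = 23.91 K.

23.9 kelvin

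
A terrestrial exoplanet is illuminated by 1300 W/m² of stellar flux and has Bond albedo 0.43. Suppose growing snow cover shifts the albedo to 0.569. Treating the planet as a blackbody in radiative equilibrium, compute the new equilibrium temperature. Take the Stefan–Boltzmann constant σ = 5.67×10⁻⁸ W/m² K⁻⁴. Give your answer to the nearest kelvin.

223 K

New equilibrium: T₂ = [(1−0.569)·1300/(4σ)]^(1/4) = 222.9 K.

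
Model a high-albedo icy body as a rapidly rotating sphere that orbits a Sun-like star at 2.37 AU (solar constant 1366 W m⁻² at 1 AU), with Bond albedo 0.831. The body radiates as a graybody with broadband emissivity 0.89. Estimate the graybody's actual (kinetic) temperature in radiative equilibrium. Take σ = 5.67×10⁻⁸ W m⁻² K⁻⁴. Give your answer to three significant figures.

Flux at the orbit: S = 1366/(2.37)² = 243.2 W m⁻².
Averaging over the sphere, the absorbed flux is S(1−α)/4 = 10.27 W m⁻².
Radiative balance εσT⁴ = 10.27 gives T = [10.27/(0.89·σ)]^(1/4) = 119.5 K.

119 K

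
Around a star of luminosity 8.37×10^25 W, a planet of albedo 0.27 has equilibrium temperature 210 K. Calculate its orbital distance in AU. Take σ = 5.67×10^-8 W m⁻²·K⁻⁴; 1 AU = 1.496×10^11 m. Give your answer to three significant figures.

Required flux: S = 4σT⁴/(1−α) = 604.2 W m⁻².
S = L/(4πd²) → d = √(L/4πS) = √(8.37×10^25/(4π·604.2)) = 1.050×10^11 m = 0.7018 AU.

0.702 AU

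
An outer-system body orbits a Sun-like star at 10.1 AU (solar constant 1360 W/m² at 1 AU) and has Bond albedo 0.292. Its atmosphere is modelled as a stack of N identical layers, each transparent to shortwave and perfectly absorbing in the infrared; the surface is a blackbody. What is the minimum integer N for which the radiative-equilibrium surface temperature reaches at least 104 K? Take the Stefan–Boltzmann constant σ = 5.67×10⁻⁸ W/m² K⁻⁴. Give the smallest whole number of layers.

2

Irradiance scales as 1/d², so S = 1360 W/m² × (1/10.1)² = 13.33 W/m².
OLR = S(1−α)/4 = 2.360 W/m²; the top layer radiates at T_e = 80.32 K.
Since T_s⁴ = (N+1)T_e⁴, we need N ≥ (T_s/T_e)⁴ − 1 = 1.811.
So N ≥ 1.811; the smallest integer is N = 2.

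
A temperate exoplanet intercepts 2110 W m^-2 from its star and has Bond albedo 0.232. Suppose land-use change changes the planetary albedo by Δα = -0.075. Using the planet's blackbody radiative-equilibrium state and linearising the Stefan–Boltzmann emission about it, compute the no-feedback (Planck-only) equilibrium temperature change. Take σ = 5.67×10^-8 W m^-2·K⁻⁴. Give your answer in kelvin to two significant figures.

Unperturbed T_e = [2110·(1−0.232)/(4σ)]^¼ = 290.7 K.
TOA radiative forcing: ΔF = −S·Δα/4 = −2110·(-0.075)/4 = 39.56 W m^-2.
Planck response: λ_P = 4σT_e³ = 4·5.67×10⁻⁸·(290.7)³ = 5.574 W m^-2/K.
ΔT₀ = ΔF/λ_P = 39.56/5.574 = 7.10 K.

7.1 K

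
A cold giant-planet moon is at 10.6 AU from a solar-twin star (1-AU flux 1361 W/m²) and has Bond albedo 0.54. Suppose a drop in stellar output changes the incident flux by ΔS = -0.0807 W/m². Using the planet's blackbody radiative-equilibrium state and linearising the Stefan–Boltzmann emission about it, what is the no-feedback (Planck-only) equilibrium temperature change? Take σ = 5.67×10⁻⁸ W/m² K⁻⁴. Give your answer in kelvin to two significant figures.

Flux at the orbit: S = 1361/(10.6)² = 12.11 W/m².
The baseline emission temperature is T_e = 70.40 K.
TOA radiative forcing: ΔF = (1−α)ΔS/4 = 0.46·(-0.0807)/4 = -0.009280 W/m².
Linearising σT⁴ gives d(σT⁴)/dT = 4σT_e³ = 0.07914 W/m² per K.
Hence the no-feedback warming is ΔF/(4σT_e³) = -0.117 K.

-0.12 K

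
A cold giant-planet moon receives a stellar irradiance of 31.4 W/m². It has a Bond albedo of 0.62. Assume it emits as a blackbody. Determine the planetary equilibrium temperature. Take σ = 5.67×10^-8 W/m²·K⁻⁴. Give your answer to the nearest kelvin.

Absorbed flux (global mean): S(1−α)/4 = 31.40·0.38/4 = 2.983 W/m².
Set σT⁴ = 2.983 → T = (2.983/σ)^(1/4) = 85.17 K.

85 K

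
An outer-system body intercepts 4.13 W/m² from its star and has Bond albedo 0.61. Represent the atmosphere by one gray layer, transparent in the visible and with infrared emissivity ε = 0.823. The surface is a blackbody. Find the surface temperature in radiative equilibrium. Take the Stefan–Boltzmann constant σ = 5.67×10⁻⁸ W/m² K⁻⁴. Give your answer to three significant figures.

The planet radiates to space at T_e = [S(1−α)/(4σ)]^(1/4) = 51.62 K.
The surface balance (absorbed SW + ε·downward IR = σT_s⁴) with T_a⁴ = T_s⁴/2 reduces to T_s = T_e·[2/(2−ε)]^¼ = 58.94 K.

58.9 kelvin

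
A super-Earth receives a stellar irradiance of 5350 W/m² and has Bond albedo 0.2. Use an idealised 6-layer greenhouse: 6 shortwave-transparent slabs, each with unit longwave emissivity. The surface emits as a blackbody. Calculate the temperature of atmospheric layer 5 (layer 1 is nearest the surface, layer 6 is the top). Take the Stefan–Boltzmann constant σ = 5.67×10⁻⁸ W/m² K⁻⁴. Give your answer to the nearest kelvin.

441 K

Top-of-atmosphere balance: σT_e⁴ = S(1−α)/4 = 1070 W/m² → T_e = 370.6 K.
Each opaque layer satisfies 2T_j⁴ = T_{j−1}⁴ + T_{j+1}⁴, giving T_k⁴ = (N+1−k)T_e⁴.
T_5 = (2)^(1/4)·370.6 = 440.8 K.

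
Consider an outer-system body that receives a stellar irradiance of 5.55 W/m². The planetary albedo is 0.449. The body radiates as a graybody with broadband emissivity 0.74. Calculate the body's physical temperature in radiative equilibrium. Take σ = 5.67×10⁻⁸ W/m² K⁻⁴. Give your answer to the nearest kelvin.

65 K

Absorbed flux (global mean): S(1−α)/4 = 5.550·0.551/4 = 0.7645 W/m².
Radiative balance εσT⁴ = 0.7645 gives T = [0.7645/(0.74·σ)]^(1/4) = 65.33 K.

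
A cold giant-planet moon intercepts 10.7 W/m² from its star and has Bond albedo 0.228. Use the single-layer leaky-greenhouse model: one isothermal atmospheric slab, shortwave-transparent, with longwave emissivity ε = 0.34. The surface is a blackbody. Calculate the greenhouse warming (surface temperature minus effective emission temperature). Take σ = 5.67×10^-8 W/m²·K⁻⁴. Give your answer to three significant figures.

3.70 K

At the top of the atmosphere, σT_e⁴ = S(1−α)/4 = 2.065 W/m², giving T_e = 77.69 K.
Surface balance with a leaky layer gives σT_s⁴ = σT_e⁴·2/(2−ε), so T_s = T_e·[2/(2−0.34)]^(1/4) = 81.39 K.
Greenhouse warming: T_s − T_e = 3.704 K.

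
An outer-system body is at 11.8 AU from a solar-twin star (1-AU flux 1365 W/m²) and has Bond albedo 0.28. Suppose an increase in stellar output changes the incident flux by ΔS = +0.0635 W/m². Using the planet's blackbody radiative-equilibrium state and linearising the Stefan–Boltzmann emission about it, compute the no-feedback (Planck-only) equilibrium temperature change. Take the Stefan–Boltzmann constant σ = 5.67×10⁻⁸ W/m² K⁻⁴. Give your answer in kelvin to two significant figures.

Flux at the orbit: S = 1365/(11.8)² = 9.803 W/m².
Unperturbed T_e = [9.803·(1−0.28)/(4σ)]^¼ = 74.69 K.
TOA radiative forcing: ΔF = (1−α)ΔS/4 = 0.72·(+0.0635)/4 = 0.01143 W/m².
Planck response: λ_P = 4σT_e³ = 4·5.67×10⁻⁸·(74.69)³ = 0.09450 W/m²/K.
So ΔT₀ = 0.01143/0.09450 = 0.121 K.

0.12 K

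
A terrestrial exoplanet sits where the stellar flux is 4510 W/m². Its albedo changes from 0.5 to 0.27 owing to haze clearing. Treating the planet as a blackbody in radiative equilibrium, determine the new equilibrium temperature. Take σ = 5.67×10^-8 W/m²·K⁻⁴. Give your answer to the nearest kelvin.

347 K

With the new albedo, S(1−α₂)/4 = 823.1 W/m², so T₂ = 347.1 K.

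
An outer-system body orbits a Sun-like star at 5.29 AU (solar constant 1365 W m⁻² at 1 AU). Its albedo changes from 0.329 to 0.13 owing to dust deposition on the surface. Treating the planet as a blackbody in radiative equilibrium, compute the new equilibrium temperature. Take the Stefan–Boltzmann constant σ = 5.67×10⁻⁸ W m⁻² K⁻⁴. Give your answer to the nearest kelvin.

Flux at the orbit: S = 1365/(5.29)² = 48.78 W m⁻².
New equilibrium: T₂ = [(1−0.13)·48.78/(4σ)]^(1/4) = 117.0 K.

117 kelvin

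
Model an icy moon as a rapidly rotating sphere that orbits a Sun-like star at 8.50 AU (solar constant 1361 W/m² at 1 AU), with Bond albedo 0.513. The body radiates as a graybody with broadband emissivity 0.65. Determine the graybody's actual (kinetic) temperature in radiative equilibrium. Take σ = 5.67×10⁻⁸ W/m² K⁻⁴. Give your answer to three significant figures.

Flux at the orbit: S = 1361/(8.50)² = 18.84 W/m².
Absorbed flux (global mean): S(1−α)/4 = 18.84·0.487/4 = 2.293 W/m².
Equating to εσT⁴ with ε = 0.65: T = (2.293/0.65σ)^(1/4) = 88.82 K.

88.8 K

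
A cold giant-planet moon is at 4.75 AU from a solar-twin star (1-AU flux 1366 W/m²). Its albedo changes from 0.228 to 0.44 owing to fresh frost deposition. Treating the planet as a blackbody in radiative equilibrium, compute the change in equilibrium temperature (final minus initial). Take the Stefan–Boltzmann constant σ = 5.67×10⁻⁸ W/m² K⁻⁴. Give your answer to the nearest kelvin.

-9 K

Flux at the orbit: S = 1366/(4.75)² = 60.54 W/m².
Before: T₁ = [60.54·0.772/(4σ)]^(1/4) = 119.8 K.
After:  T₂ = [60.54·0.56/(4σ)]^(1/4) = 110.6 K.
Change: 110.6 − 119.8 = -9.241 K.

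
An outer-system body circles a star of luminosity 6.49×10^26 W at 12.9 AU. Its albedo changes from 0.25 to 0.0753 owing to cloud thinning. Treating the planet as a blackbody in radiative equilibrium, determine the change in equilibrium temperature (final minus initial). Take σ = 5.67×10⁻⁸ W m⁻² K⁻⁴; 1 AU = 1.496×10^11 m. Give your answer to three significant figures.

Orbital distance: d = 12.9 AU = 1.930×10^12 m.
Flux at the orbit: S = L/(4πd²) = 6.49×10^26/(4π·(1.93×10^12)²) = 13.87 W m⁻².
Initial: T₁ = [S(1−0.25)/(4σ)]^(1/4) = 82.29 K.
Final:   T₂ = [S(1−0.0753)/(4σ)]^(1/4) = 86.71 K.
ΔT = T₂ − T₁ = 4.423 K.

4.42 K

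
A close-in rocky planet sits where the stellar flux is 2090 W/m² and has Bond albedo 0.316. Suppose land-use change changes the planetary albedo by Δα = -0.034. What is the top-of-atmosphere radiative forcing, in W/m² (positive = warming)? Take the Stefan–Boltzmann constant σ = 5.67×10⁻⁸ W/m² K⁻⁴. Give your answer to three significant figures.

17.8 W/m²

The change in absorbed flux is Δ[S(1−α)/4] = −SΔα/4 = 17.77 W/m².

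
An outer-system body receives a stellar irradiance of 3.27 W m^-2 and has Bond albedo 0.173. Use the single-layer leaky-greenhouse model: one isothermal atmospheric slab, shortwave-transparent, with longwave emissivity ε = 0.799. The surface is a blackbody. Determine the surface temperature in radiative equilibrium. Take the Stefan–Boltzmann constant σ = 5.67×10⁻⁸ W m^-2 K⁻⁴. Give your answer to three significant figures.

66.8 K

At the top of the atmosphere, σT_e⁴ = S(1−α)/4 = 0.6761 W m^-2, giving T_e = 58.76 K.
Surface balance with a leaky layer gives σT_s⁴ = σT_e⁴·2/(2−ε), so T_s = T_e·[2/(2−0.799)]^(1/4) = 66.75 K.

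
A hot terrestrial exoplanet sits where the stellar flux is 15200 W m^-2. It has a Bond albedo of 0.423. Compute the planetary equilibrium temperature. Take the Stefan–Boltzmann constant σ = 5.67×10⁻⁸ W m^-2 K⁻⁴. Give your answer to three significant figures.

The planet absorbs (1−α)S over its disc πR² and re-emits over 4πR², so the mean absorbed flux is (1−0.423)·15200/4 = 2193 W m^-2.
Set σT⁴ = 2193 → T = (2193/σ)^(1/4) = 443.4 K.

443 K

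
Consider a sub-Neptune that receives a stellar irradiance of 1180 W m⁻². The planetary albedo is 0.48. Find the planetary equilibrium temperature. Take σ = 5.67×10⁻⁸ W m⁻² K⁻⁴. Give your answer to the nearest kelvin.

Absorbed flux (global mean): S(1−α)/4 = 1180·0.52/4 = 153.4 W m⁻².
In equilibrium σT⁴ equals this, so T = 228.1 K.

228 kelvin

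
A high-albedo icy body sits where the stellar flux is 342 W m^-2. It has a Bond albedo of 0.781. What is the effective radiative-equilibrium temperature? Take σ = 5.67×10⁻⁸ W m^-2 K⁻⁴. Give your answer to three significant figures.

135 kelvin

Averaging over the sphere, the absorbed flux is S(1−α)/4 = 18.72 W m^-2.
In equilibrium σT⁴ equals this, so T = 134.8 K.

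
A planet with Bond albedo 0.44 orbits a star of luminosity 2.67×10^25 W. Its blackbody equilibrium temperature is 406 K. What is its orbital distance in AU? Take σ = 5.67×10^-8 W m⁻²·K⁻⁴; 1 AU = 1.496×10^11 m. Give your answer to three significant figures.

0.0929 AU

The flux needed for this T is 4σT⁴/(1−0.44) = 11000 W m⁻².
From L = 4πd²S, d = √(2.67×10^25/(4π·11000)) = 1.390×10^10 m = 0.09288 AU.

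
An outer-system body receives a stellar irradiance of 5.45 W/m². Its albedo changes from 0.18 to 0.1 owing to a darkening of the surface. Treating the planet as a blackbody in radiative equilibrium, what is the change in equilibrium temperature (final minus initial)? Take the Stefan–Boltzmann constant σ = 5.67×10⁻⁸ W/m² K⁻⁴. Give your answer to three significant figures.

1.57 K

Before: T₁ = [5.450·0.82/(4σ)]^(1/4) = 66.63 K.
After:  T₂ = [5.450·0.9/(4σ)]^(1/4) = 68.19 K.
ΔT = T₂ − T₁ = 1.569 K.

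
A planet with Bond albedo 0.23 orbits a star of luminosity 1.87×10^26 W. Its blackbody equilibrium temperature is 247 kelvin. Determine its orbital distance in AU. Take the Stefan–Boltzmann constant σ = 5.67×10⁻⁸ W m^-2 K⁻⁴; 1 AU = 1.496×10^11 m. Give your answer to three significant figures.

The flux needed for this T is 4σT⁴/(1−0.23) = 1096 W m^-2.
Then d = [L/(4πS)]^(1/2) = 1.165×10^11 m, i.e. 0.7788 AU.

0.779 AU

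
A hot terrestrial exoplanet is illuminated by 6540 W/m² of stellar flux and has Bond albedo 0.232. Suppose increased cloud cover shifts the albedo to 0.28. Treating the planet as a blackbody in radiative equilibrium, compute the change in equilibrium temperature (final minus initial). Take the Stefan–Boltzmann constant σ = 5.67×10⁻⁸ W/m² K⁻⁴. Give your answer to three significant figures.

With α = 0.232, T₁ = 385.8 K.
Final:   T₂ = [S(1−0.28)/(4σ)]^(1/4) = 379.6 K.
Change: 379.6 − 385.8 = -6.174 K.

-6.17 K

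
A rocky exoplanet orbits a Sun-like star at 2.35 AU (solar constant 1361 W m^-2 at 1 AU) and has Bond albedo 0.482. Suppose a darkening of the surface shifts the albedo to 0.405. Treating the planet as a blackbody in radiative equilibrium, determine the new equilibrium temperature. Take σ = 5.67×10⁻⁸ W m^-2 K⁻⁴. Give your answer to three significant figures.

By the inverse-square law, S = 1361/2.35² = 246.4 W m^-2.
New equilibrium: T₂ = [(1−0.405)·246.4/(4σ)]^(1/4) = 159.5 K.

159 K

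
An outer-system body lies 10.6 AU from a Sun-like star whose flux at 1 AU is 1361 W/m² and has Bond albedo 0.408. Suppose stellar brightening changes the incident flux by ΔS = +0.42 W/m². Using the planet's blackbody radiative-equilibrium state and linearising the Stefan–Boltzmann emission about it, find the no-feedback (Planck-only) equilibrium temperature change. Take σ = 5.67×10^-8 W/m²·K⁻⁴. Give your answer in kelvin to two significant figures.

0.65 K

Irradiance scales as 1/d², so S = 1361 W/m² × (1/10.6)² = 12.11 W/m².
Reference equilibrium: T_e = [S(1−α)/(4σ)]^(1/4) = 74.99 K.
TOA radiative forcing: ΔF = (1−α)ΔS/4 = 0.592·(+0.42)/4 = 0.06216 W/m².
The Planck feedback parameter is 4σT_e³ = 0.09563 W/m²/K.
So ΔT₀ = 0.06216/0.09563 = 0.650 K.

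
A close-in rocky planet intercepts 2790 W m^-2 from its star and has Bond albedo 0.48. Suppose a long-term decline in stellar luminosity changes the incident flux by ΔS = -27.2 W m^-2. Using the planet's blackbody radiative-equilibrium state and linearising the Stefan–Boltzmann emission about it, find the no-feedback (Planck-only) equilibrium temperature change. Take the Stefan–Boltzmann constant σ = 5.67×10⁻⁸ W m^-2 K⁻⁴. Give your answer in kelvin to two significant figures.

Reference equilibrium: T_e = [S(1−α)/(4σ)]^(1/4) = 282.8 K.
ΔF = Δ[S(1−α)]/4 = (1−0.48)·-27.2/4 = -3.536 W m^-2.
Planck response: λ_P = 4σT_e³ = 4·5.67×10⁻⁸·(282.8)³ = 5.130 W m^-2/K.
Hence the no-feedback warming is ΔF/(4σT_e³) = -0.689 K.

-0.69 K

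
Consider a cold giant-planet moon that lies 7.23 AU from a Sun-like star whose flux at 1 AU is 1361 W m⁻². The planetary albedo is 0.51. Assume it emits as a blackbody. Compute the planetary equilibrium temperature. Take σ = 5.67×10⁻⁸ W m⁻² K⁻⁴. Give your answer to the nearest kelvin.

Irradiance scales as 1/d², so S = 1361 W m⁻² × (1/7.23)² = 26.04 W m⁻².
Averaging over the sphere, the absorbed flux is S(1−α)/4 = 3.189 W m⁻².
Set σT⁴ = 3.189 → T = (3.189/σ)^(1/4) = 86.60 K.

87 K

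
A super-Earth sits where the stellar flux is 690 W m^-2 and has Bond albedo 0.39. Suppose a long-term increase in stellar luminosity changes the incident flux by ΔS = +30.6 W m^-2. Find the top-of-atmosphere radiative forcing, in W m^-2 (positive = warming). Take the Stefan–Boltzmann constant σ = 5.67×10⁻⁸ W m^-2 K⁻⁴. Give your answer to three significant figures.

TOA radiative forcing: ΔF = (1−α)ΔS/4 = 0.61·(+30.6)/4 = 4.667 W m^-2.

4.67 W m^-2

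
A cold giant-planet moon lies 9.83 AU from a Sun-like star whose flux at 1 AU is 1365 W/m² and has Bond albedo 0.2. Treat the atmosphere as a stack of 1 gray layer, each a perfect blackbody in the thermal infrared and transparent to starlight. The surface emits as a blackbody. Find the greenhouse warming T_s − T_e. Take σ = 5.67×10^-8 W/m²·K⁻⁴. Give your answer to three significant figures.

Flux at the orbit: S = 1365/(9.83)² = 14.13 W/m².
Top-of-atmosphere balance: σT_e⁴ = S(1−α)/4 = 2.825 W/m² → T_e = 84.02 K.
Surface: T_s = (2)^¼·T_e = 99.91 K.
So the greenhouse effect raises the surface by 99.91 − 84.02 = 15.90 K.

15.9 K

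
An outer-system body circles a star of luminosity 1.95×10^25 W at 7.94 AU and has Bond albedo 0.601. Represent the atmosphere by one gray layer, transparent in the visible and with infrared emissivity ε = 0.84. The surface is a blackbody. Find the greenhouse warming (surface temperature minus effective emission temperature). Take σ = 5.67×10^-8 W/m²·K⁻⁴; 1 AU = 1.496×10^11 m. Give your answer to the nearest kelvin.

Orbital distance: d = 7.94 AU = 1.188×10^12 m.
S = L/(4πd²) = 1.100 W/m².
At the top of the atmosphere, σT_e⁴ = S(1−α)/4 = 0.1097 W/m², giving T_e = 37.30 K.
The surface balance (absorbed SW + ε·downward IR = σT_s⁴) with T_a⁴ = T_s⁴/2 reduces to T_s = T_e·[2/(2−ε)]^¼ = 42.74 K.
The atmosphere warms the surface by 5.441 K.

5 K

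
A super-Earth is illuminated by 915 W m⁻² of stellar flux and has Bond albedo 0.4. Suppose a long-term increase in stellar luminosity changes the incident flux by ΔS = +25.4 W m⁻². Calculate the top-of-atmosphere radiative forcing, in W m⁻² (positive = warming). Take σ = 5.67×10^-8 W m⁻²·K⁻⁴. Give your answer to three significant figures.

Only a fraction (1−α) is absorbed and it's spread over 4πR², so ΔF = (1−α)ΔS/4 = 3.810 W m⁻².

3.81 W m⁻²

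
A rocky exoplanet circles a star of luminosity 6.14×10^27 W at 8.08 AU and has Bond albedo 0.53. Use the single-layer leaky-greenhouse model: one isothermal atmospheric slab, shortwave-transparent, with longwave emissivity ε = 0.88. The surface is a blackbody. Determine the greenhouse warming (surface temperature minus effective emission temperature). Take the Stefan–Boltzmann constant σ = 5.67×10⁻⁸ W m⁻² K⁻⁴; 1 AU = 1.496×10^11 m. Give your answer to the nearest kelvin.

25 K

d = 8.08 × 1.496×10^11 m = 1.209×10^12 m.
S = L/(4πd²) = 334.4 W m⁻².
At the top of the atmosphere, σT_e⁴ = S(1−α)/4 = 39.29 W m⁻², giving T_e = 162.2 K.
For a single slab of emissivity ε, T_s⁴ = 2T_e⁴/(2−ε); thus T_s = 162.2·(1.786)^(1/4) = 187.6 K.
T_s − T_e = 187.6 − 162.2 = 25.31 K.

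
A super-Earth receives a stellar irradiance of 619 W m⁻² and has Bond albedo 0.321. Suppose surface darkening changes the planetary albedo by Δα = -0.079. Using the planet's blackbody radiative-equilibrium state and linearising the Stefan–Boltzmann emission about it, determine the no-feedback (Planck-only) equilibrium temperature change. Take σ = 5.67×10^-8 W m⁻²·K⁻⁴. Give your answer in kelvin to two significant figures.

Unperturbed T_e = [619.0·(1−0.321)/(4σ)]^¼ = 207.5 K.
TOA radiative forcing: ΔF = −S·Δα/4 = −619.0·(-0.079)/4 = 12.23 W m⁻².
Planck response: λ_P = 4σT_e³ = 4·5.67×10⁻⁸·(207.5)³ = 2.026 W m⁻²/K.
So ΔT₀ = 12.23/2.026 = 6.03 K.

6.0 K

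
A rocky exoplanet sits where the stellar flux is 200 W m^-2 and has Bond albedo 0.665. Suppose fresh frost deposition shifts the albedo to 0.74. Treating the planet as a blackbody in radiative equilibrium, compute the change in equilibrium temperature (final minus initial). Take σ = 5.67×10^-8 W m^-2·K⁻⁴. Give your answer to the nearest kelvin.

Before: T₁ = [200.0·0.335/(4σ)]^(1/4) = 131.1 K.
After:  T₂ = [200.0·0.26/(4σ)]^(1/4) = 123.1 K.
ΔT = T₂ − T₁ = -8.049 K.

-8 K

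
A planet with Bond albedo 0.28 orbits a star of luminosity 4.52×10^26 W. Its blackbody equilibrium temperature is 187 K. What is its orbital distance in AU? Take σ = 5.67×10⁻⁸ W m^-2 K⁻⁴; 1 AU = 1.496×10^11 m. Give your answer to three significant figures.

Energy balance gives S = 4σT⁴/(1−α) = 385.2 W m^-2.
S = L/(4πd²) → d = √(L/4πS) = √(4.52×10^26/(4π·385.2)) = 3.056×10^11 m = 2.043 AU.

2.04 AU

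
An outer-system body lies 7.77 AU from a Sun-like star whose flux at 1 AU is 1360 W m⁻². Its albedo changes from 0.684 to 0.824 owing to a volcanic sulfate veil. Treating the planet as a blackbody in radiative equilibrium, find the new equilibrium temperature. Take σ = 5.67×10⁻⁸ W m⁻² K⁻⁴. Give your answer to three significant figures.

Irradiance scales as 1/d², so S = 1360 W m⁻² × (1/7.77)² = 22.53 W m⁻².
New equilibrium: T₂ = [(1−0.824)·22.53/(4σ)]^(1/4) = 64.66 K.

64.7 kelvin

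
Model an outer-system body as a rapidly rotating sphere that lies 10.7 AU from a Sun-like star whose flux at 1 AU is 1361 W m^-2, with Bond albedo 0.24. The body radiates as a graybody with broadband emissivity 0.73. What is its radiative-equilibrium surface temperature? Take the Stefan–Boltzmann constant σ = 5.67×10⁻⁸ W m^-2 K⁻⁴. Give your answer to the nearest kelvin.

86 K

Flux at the orbit: S = 1361/(10.7)² = 11.89 W m^-2.
The planet absorbs (1−α)S over its disc πR² and re-emits over 4πR², so the mean absorbed flux is (1−0.24)·11.89/4 = 2.259 W m^-2.
Equating to εσT⁴ with ε = 0.73: T = (2.259/0.73σ)^(1/4) = 85.95 K.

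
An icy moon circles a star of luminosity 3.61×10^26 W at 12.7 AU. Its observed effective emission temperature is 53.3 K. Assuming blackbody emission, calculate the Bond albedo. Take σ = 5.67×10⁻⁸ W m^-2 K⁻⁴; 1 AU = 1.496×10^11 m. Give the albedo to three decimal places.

0.770

Orbital distance: d = 12.7 AU = 1.900×10^12 m.
Spreading L over a sphere of radius d: S = 3.61×10^26/(4π·1.90×10^12²) = 7.958 W m^-2.
Rearranging the radiative balance, α = 1 − 4σT⁴/S.
σT⁴ = 0.4576 W m^-2, so 4σT⁴ = 1.830 W m^-2.
Hence α = 1 − 1.830/7.958 = 0.7700.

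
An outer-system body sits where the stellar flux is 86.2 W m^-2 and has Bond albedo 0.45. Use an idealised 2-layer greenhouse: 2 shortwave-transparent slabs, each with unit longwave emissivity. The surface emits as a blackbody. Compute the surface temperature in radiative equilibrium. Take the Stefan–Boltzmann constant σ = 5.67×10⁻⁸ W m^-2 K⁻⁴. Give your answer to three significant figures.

The effective emission temperature is T_e = [S(1−α)/(4σ)]^¼ = 120.2 K.
For an N-layer opaque stack, T_s⁴ = (N+1)T_e⁴, hence T_s = (3)^(1/4)×120.2 K = 158.2 K.

158 K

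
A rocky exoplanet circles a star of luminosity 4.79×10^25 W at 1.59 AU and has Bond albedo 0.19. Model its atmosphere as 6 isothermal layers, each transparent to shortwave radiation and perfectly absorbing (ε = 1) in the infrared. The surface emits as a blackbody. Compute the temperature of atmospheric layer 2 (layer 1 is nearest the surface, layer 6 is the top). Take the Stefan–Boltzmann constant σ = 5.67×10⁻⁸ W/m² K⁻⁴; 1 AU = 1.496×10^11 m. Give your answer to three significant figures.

186 K

d = 1.59 × 1.496×10^11 m = 2.379×10^11 m.
Flux at the orbit: S = L/(4πd²) = 4.79×10^25/(4π·(2.38×10^11)²) = 67.37 W/m².
Top-of-atmosphere balance: σT_e⁴ = S(1−α)/4 = 13.64 W/m² → T_e = 124.5 K.
In the N-layer model, layer k (counted from the surface) has T_k = (N+1−k)^(1/4)·T_e.
T_2 = (5)^(1/4)·124.5 = 186.2 K.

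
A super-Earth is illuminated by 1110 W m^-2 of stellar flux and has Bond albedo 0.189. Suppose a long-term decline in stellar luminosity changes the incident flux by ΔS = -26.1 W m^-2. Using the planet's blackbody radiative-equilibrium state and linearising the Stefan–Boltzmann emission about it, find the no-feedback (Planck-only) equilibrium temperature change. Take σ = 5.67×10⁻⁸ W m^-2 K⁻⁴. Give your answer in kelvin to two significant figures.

-1.5 kelvin

The baseline emission temperature is T_e = 251.0 K.
TOA radiative forcing: ΔF = (1−α)ΔS/4 = 0.811·(-26.1)/4 = -5.292 W m^-2.
The Planck feedback parameter is 4σT_e³ = 3.586 W m^-2/K.
So ΔT₀ = -5.292/3.586 = -1.48 K.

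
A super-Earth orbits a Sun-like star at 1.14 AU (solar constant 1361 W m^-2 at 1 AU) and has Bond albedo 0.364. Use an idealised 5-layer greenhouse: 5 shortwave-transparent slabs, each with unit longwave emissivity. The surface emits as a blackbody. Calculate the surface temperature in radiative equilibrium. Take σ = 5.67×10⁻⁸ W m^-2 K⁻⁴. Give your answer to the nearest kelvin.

Irradiance scales as 1/d², so S = 1361 W m^-2 × (1/1.14)² = 1047 W m^-2.
OLR = S(1−α)/4 = 166.5 W m^-2; the top layer radiates at T_e = 232.8 K.
With N = 5 opaque layers, T_s = (N+1)^(1/4)·T_e = 6^(1/4)·232.8 = 364.3 K.

364 K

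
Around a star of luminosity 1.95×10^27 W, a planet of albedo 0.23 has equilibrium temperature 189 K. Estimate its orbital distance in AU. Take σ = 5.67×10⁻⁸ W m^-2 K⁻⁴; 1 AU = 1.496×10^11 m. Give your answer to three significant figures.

Required flux: S = 4σT⁴/(1−α) = 375.8 W m^-2.
Then d = [L/(4πS)]^(1/2) = 6.426×10^11 m, i.e. 4.295 AU.

4.30 AU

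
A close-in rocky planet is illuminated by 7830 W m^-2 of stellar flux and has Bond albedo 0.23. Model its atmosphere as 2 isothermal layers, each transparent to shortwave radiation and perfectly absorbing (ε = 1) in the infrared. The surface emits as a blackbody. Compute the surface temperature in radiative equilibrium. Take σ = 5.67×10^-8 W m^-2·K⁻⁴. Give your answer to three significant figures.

Top-of-atmosphere balance: σT_e⁴ = S(1−α)/4 = 1507 W m^-2 → T_e = 403.8 K.
For an N-layer opaque stack, T_s⁴ = (N+1)T_e⁴, hence T_s = (3)^(1/4)×403.8 K = 531.4 K.

531 K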